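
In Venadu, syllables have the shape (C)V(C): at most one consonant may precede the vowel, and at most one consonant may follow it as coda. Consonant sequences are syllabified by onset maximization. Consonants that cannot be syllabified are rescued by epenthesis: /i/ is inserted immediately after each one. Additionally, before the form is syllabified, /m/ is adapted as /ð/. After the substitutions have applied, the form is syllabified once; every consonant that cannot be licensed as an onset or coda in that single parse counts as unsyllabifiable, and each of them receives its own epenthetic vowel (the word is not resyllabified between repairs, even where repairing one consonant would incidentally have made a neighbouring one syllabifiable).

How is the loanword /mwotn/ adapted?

Substitution: /m/ → /ð/, giving /ðwotn/.
Under (C)V(C), the unsyllabifiable consonants are /ð/, /n/ (at most one coda consonant is licensed; onsets are limited to one consonant).
Each unlicensed consonant becomes the onset of a new syllable: /ð/ → /ði/, /n/ → /ni/.

ðiwotni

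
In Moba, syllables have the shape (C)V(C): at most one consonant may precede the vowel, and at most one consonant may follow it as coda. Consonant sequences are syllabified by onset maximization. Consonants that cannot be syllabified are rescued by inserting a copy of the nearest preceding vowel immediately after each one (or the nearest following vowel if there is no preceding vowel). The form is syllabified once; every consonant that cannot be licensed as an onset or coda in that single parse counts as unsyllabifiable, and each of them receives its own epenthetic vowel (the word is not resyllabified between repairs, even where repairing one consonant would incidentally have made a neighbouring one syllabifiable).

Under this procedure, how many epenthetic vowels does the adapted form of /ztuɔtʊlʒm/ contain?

3

The unsyllabifiable consonants are /z/, /ʒ/, /m/; each receives one epenthetic vowel.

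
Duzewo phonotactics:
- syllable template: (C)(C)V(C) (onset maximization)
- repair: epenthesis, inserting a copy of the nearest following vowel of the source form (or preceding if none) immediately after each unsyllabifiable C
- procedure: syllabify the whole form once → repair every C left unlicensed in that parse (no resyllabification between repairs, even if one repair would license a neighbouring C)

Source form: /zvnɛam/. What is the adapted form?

zɛvnɛam

Syllabifying with onset maximization leaves /z/ stranded (at most one coda consonant is licensed; onsets may contain at most 2 consonants).
Epenthesis after each stranded consonant: /z/ → /zɛ/.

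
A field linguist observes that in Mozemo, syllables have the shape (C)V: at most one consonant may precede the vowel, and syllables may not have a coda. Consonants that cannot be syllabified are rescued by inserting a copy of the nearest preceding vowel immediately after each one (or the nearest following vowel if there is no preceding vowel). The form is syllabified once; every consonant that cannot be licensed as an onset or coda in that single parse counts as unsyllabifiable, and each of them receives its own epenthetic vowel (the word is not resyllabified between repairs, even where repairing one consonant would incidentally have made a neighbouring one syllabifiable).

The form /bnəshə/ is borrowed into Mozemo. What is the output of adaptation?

bənəsəhə

Syllabifying with onset maximization leaves /b/, /s/ stranded (no codas are permitted; onsets are limited to one consonant).
Inserting the epenthetic vowel yields /b/ → /bə/, /s/ → /sə/.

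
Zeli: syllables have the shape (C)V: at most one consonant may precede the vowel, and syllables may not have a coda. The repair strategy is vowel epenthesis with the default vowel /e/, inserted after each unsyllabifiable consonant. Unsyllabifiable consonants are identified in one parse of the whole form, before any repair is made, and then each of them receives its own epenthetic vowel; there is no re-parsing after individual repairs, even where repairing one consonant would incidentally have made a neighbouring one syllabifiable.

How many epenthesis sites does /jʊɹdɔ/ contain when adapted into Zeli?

The unsyllabifiable consonants are /ɹ/; each receives one epenthetic vowel.

1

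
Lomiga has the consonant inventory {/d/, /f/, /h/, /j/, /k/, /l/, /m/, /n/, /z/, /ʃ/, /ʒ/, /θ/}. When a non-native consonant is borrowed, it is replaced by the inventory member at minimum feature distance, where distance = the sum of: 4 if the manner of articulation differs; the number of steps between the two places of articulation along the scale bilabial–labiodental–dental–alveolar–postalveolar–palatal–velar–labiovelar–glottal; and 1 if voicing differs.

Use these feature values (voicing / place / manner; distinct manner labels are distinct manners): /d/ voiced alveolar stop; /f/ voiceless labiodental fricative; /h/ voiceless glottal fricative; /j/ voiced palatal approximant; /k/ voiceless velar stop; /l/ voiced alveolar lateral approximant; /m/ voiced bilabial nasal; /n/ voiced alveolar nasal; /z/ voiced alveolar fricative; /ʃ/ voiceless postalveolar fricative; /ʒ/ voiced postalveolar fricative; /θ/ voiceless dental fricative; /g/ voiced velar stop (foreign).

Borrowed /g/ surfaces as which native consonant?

/k/ is closest: same manner (stop), place distance 0 (velar→velar), voicing differs (+1); total 1. Next closest is /d/ at distance 3.

k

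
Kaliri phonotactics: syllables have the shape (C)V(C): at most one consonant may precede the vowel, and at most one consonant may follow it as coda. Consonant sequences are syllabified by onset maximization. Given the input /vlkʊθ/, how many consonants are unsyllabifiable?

Syllabifying with onset maximization leaves /v/, /l/ stranded (at most one coda consonant is licensed; onsets are limited to one consonant).

2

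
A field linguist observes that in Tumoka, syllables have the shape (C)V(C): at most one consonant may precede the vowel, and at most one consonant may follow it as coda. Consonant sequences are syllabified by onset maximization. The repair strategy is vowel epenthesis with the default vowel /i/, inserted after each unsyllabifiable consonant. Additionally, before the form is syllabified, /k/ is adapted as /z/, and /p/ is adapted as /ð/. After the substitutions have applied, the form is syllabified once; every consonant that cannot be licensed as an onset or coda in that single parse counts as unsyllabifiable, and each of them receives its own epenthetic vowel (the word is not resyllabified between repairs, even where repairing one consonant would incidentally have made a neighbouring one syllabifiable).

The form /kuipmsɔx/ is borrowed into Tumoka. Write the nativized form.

zuiðmisɔx

Substitution: /k/ → /z/, /p/ → /ð/, giving /zuiðmsɔx/.
The consonants /m/ cannot be parsed into a legal (C)V(C) syllable (at most one coda consonant is licensed; onsets are limited to one consonant).
Each unlicensed consonant becomes the onset of a new syllable: /m/ → /mi/.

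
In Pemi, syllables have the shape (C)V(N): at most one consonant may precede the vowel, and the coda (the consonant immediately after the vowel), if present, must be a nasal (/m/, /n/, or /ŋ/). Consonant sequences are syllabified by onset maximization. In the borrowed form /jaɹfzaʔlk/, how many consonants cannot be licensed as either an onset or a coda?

5

Under (C)V(N), the unsyllabifiable consonants are /ɹ/, /f/, /ʔ/, /l/, /k/ (only a nasal (/m/, /n/, or /ŋ/) is licensed in coda position; onsets are limited to one consonant).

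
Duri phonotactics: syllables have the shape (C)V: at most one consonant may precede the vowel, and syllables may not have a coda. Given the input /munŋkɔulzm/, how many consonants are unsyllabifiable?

Under (C)V, the unsyllabifiable consonants are /n/, /ŋ/, /l/, /z/, /m/ (no codas are permitted; onsets are limited to one consonant).

5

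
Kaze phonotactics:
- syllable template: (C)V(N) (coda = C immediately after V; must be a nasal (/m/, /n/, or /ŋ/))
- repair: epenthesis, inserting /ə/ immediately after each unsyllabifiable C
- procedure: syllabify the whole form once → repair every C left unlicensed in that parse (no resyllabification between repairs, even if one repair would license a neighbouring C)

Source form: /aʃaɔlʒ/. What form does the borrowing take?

aʃaɔləʒə

The consonants /l/, /ʒ/ cannot be parsed into a legal (C)V(N) syllable (only a nasal (/m/, /n/, or /ŋ/) is licensed in coda position; onsets are limited to one consonant).
Each unlicensed consonant becomes the onset of a new syllable: /l/ → /lə/, /ʒ/ → /ʒə/.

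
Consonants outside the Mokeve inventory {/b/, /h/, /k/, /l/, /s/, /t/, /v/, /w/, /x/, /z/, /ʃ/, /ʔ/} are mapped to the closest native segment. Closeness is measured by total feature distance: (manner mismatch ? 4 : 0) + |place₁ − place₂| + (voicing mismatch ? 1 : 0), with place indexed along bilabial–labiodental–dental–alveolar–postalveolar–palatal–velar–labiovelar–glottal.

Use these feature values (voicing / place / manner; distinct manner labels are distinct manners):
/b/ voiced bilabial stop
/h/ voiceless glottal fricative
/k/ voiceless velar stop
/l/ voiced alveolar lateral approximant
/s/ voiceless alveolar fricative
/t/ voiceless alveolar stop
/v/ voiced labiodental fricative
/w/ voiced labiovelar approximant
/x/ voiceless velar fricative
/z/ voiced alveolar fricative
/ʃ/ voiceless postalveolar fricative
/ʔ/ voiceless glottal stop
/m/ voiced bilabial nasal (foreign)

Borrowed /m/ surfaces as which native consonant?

/b/ is closest: manner differs (nasal→stop, +4), place distance 0 (bilabial→bilabial), same voicing; total 4. Next closest is /v/ at distance 5.

b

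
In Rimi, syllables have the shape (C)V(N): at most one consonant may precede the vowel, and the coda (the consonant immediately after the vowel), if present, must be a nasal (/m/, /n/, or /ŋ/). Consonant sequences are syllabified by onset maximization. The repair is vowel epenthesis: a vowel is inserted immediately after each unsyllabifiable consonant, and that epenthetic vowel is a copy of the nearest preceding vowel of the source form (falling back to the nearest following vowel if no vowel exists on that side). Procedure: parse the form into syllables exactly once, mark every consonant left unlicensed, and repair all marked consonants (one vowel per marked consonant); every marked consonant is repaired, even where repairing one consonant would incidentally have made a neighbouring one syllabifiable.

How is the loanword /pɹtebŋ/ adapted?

Under (C)V(N), the unsyllabifiable consonants are /p/, /ɹ/, /b/, /ŋ/ (only a nasal (/m/, /n/, or /ŋ/) is licensed in coda position; onsets are limited to one consonant).
Inserting the epenthetic vowel yields /p/ → /pe/, /ɹ/ → /ɹe/, /b/ → /be/, /ŋ/ → /ŋe/.

peɹetebeŋe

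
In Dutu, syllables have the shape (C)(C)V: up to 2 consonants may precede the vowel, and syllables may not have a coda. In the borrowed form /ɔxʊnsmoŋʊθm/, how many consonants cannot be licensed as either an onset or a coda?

3

Syllabifying with onset maximization leaves /n/, /θ/, /m/ stranded (no codas are permitted; onsets may contain at most 2 consonants).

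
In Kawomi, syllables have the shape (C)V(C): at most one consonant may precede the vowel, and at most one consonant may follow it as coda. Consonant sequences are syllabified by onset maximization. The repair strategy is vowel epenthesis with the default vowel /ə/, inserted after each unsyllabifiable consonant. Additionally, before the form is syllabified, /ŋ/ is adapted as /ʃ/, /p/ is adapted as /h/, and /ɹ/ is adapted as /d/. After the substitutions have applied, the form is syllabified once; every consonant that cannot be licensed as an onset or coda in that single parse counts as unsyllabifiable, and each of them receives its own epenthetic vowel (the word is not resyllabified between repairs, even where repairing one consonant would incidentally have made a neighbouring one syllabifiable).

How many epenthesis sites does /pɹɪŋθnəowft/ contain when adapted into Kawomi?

4

After substitution the input is /hdɪʃθnəowft/.
The unsyllabifiable consonants are /h/, /θ/, /f/, /t/; each receives one epenthetic vowel.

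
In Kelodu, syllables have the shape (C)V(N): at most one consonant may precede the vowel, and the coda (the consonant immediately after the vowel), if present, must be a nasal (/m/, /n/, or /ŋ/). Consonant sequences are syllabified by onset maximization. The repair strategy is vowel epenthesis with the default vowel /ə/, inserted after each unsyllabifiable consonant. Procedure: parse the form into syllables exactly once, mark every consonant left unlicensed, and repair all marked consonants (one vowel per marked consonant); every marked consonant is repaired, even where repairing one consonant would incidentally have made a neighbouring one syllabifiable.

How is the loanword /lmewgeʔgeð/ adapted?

Under (C)V(N), the unsyllabifiable consonants are /l/, /w/, /ʔ/, /ð/ (only a nasal (/m/, /n/, or /ŋ/) is licensed in coda position; onsets are limited to one consonant).
Inserting the epenthetic vowel yields /l/ → /lə/, /w/ → /wə/, /ʔ/ → /ʔə/, /ð/ → /ðə/.

ləmewəgeʔəgeðə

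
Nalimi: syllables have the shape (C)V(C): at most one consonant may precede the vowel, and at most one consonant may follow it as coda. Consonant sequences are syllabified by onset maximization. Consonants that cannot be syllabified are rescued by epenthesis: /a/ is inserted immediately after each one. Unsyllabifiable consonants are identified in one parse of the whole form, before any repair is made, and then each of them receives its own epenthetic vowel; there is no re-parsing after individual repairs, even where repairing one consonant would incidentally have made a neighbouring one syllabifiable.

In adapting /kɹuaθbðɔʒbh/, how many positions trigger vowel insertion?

The unsyllabifiable consonants are /k/, /b/, /b/, /h/; each receives one epenthetic vowel.

4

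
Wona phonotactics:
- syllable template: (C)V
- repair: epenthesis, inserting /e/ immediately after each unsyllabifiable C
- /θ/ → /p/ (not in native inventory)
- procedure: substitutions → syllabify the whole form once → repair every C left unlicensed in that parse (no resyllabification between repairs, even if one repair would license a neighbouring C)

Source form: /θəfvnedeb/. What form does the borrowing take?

Substitution: /θ/ → /p/, giving /pəfvnedeb/.
Syllabifying with onset maximization leaves /f/, /v/, /b/ stranded (no codas are permitted; onsets are limited to one consonant).
Epenthesis after each stranded consonant: /f/ → /fe/, /v/ → /ve/, /b/ → /be/.

pəfevenedebe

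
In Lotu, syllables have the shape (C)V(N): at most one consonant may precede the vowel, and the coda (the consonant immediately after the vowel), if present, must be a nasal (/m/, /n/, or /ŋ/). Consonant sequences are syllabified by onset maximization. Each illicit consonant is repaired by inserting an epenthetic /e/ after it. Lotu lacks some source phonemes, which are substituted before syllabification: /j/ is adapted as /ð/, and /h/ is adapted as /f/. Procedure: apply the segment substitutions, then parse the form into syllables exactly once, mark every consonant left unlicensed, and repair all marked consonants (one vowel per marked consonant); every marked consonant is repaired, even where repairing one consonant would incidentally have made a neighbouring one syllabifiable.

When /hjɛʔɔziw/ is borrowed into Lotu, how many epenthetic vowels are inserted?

2

After substitution the input is /fðɛʔɔziw/.
The unsyllabifiable consonants are /f/, /w/; each receives one epenthetic vowel.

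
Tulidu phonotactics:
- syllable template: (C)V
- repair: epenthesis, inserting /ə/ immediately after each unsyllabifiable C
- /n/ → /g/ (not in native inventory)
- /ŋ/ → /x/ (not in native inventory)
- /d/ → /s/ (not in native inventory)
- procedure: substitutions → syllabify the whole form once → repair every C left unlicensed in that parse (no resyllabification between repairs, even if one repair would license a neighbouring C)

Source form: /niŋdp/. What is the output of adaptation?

Substitution: /n/ → /g/, /ŋ/ → /x/, /d/ → /s/, giving /gixsp/.
Syllabifying with onset maximization leaves /x/, /s/, /p/ stranded (no codas are permitted; onsets are limited to one consonant).
Each unlicensed consonant becomes the onset of a new syllable: /x/ → /xə/, /s/ → /sə/, /p/ → /pə/.

gixəsəpə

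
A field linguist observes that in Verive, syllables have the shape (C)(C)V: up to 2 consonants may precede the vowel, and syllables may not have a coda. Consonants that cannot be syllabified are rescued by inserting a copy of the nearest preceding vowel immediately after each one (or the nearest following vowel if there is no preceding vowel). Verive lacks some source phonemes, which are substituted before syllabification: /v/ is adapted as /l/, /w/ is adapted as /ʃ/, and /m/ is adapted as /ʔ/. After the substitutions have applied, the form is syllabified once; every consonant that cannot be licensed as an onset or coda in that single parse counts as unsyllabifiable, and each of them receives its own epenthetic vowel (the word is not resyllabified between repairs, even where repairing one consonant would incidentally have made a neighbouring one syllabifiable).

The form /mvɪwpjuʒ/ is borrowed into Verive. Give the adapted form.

Substitution: /m/ → /ʔ/, /v/ → /l/, /w/ → /ʃ/, giving /ʔlɪʃpjuʒ/.
Under (C)(C)V, the unsyllabifiable consonants are /ʃ/, /ʒ/ (no codas are permitted; onsets may contain at most 2 consonants).
Each unlicensed consonant becomes the onset of a new syllable: /ʃ/ → /ʃɪ/, /ʒ/ → /ʒu/.

ʔlɪʃɪpjuʒu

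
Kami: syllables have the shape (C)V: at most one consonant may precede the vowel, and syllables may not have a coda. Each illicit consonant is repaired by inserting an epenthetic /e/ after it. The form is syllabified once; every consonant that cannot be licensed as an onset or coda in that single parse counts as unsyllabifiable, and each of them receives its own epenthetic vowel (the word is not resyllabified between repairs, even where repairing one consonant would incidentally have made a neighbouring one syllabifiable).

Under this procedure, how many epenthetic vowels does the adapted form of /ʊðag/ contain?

The unsyllabifiable consonants are /g/; each receives one epenthetic vowel.

1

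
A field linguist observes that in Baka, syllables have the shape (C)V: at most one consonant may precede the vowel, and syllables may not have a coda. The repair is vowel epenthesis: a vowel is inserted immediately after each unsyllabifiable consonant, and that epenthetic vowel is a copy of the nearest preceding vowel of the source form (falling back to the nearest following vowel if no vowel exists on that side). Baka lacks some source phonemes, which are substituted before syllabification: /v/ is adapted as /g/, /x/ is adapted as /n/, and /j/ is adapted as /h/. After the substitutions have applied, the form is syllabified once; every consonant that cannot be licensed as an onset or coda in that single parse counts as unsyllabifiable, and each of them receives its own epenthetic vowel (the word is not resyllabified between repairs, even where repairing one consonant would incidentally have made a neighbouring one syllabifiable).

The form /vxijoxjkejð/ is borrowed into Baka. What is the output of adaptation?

ginihonohokeheðe

Substitution: /v/ → /g/, /x/ → /n/, /j/ → /h/, giving /gnihonhkehð/.
Syllabifying with onset maximization leaves /g/, /n/, /h/, /h/, /ð/ stranded (no codas are permitted; onsets are limited to one consonant).
Epenthesis after each stranded consonant: /g/ → /gi/, /n/ → /no/, /h/ → /ho/, /h/ → /he/, /ð/ → /ðe/.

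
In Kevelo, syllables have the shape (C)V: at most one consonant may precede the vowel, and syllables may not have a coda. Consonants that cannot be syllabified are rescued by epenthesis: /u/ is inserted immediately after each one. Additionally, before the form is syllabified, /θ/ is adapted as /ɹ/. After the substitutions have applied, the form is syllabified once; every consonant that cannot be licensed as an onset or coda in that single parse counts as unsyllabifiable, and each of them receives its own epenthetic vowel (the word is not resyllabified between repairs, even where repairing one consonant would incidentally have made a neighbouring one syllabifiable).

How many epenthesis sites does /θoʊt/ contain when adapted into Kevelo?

1

After substitution the input is /ɹoʊt/.
The unsyllabifiable consonants are /t/; each receives one epenthetic vowel.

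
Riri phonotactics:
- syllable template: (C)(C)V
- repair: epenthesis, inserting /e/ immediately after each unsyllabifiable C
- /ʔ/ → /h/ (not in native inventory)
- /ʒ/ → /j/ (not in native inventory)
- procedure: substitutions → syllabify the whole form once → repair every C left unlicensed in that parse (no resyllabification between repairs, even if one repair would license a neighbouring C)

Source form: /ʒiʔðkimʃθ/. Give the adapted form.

Substitution: /ʒ/ → /j/, /ʔ/ → /h/, giving /jihðkimʃθ/.
Syllabifying with onset maximization leaves /h/, /m/, /ʃ/, /θ/ stranded (no codas are permitted; onsets may contain at most 2 consonants).
Each unlicensed consonant becomes the onset of a new syllable: /h/ → /he/, /m/ → /me/, /ʃ/ → /ʃe/, /θ/ → /θe/.

jiheðkimeʃeθe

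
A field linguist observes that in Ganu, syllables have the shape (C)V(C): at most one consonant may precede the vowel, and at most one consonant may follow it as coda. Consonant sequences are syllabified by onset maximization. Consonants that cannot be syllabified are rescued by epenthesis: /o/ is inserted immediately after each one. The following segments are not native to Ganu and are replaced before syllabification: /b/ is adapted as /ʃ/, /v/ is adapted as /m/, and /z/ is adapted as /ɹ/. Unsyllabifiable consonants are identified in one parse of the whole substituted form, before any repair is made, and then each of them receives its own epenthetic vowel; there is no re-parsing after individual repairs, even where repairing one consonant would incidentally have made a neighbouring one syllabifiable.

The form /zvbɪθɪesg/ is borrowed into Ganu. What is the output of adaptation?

Substitution: /z/ → /ɹ/, /v/ → /m/, /b/ → /ʃ/, giving /ɹmʃɪθɪesg/.
Under (C)V(C), the unsyllabifiable consonants are /ɹ/, /m/, /g/ (at most one coda consonant is licensed; onsets are limited to one consonant).
Epenthesis after each stranded consonant: /ɹ/ → /ɹo/, /m/ → /mo/, /g/ → /go/.

ɹomoʃɪθɪesgo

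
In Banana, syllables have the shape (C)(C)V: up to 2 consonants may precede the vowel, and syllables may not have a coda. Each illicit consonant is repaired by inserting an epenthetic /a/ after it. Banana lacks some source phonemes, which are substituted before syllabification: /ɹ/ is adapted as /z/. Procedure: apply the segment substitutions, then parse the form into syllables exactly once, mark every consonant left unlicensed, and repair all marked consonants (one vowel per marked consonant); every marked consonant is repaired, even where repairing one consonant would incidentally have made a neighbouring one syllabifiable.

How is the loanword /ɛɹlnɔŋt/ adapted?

Substitution: /ɹ/ → /z/, giving /ɛzlnɔŋt/.
Syllabifying with onset maximization leaves /z/, /ŋ/, /t/ stranded (no codas are permitted; onsets may contain at most 2 consonants).
Inserting the epenthetic vowel yields /z/ → /za/, /ŋ/ → /ŋa/, /t/ → /ta/.

ɛzalnɔŋata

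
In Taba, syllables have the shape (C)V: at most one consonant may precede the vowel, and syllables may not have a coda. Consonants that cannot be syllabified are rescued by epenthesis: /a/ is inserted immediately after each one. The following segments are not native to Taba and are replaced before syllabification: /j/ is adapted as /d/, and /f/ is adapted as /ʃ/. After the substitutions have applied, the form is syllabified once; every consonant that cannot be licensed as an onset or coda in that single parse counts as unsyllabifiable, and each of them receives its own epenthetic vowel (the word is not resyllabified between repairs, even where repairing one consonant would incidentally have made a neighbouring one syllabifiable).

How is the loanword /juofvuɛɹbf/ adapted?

duoʃavuɛɹabaʃa

Substitution: /j/ → /d/, /f/ → /ʃ/, giving /duoʃvuɛɹbʃ/.
Under (C)V, the unsyllabifiable consonants are /ʃ/, /ɹ/, /b/, /ʃ/ (no codas are permitted; onsets are limited to one consonant).
Inserting the epenthetic vowel yields /ʃ/ → /ʃa/, /ɹ/ → /ɹa/, /b/ → /ba/, /ʃ/ → /ʃa/.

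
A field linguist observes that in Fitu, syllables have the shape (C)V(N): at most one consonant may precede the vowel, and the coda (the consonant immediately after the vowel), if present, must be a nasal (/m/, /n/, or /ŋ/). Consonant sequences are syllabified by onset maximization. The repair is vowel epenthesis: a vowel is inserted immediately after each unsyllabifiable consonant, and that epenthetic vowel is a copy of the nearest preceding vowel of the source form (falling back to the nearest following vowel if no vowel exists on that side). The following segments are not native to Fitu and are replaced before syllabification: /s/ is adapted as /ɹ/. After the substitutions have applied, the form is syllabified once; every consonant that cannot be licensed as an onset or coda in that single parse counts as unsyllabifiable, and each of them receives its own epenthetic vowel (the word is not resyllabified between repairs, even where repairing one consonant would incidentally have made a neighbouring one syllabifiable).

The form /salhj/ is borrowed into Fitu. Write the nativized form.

ɹalahaja

Substitution: /s/ → /ɹ/, giving /ɹalhj/.
The consonants /l/, /h/, /j/ cannot be parsed into a legal (C)V(N) syllable (only a nasal (/m/, /n/, or /ŋ/) is licensed in coda position; onsets are limited to one consonant).
Epenthesis after each stranded consonant: /l/ → /la/, /h/ → /ha/, /j/ → /ja/.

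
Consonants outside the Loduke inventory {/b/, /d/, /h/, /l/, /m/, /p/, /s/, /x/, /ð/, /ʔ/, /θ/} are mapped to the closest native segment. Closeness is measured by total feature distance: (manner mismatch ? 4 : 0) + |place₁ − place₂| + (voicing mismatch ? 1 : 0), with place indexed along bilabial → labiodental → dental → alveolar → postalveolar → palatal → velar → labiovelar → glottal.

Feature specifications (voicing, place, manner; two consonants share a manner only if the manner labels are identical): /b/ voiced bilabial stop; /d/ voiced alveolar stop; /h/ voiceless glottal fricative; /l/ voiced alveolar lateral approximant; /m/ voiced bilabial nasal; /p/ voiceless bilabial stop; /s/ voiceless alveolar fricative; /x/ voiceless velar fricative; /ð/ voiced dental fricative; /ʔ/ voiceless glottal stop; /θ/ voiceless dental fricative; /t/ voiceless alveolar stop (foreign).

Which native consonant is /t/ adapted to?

/d/ is closest: same manner (stop), place distance 0 (alveolar→alveolar), voicing differs (+1); total 1. Next closest is /p/ at distance 3.

d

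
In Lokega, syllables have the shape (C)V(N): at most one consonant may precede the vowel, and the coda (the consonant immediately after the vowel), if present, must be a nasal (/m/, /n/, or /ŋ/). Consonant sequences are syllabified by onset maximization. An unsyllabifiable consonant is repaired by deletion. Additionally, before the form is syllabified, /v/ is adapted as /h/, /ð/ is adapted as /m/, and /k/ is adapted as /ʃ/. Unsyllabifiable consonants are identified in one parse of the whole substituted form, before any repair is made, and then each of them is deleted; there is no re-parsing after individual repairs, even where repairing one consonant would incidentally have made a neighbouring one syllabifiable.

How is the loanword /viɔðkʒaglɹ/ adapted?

hiɔmʒa

Substitution: /v/ → /h/, /ð/ → /m/, /k/ → /ʃ/, giving /hiɔmʃʒaglɹ/.
The consonants /ʃ/, /g/, /l/, /ɹ/ cannot be parsed into a legal (C)V(N) syllable (only a nasal (/m/, /n/, or /ŋ/) is licensed in coda position; onsets are limited to one consonant).
Each unlicensed consonant is deleted: /ʃ/, /g/, /l/, /ɹ/.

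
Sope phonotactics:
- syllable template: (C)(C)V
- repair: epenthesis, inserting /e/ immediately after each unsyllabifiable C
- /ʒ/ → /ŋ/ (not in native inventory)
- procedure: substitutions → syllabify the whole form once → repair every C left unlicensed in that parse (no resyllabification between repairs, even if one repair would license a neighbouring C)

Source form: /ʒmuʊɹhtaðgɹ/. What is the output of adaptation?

Substitution: /ʒ/ → /ŋ/, giving /ŋmuʊɹhtaðgɹ/.
Under (C)(C)V, the unsyllabifiable consonants are /ɹ/, /ð/, /g/, /ɹ/ (no codas are permitted; onsets may contain at most 2 consonants).
Epenthesis after each stranded consonant: /ɹ/ → /ɹe/, /ð/ → /ðe/, /g/ → /ge/, /ɹ/ → /ɹe/.

ŋmuʊɹehtaðegeɹe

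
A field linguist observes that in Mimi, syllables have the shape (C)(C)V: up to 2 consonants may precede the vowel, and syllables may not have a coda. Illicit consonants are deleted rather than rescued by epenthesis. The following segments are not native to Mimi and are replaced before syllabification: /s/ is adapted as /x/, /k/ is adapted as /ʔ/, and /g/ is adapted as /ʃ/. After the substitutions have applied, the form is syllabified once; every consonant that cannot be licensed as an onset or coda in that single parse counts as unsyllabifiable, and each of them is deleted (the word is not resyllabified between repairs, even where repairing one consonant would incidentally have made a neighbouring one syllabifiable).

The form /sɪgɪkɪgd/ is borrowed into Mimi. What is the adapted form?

xɪʃɪʔɪ

Substitution: /s/ → /x/, /g/ → /ʃ/, /k/ → /ʔ/, giving /xɪʃɪʔɪʃd/.
Under (C)(C)V, the unsyllabifiable consonants are /ʃ/, /d/ (no codas are permitted; onsets may contain at most 2 consonants).
Deleting the stranded consonants removes /ʃ/, /d/.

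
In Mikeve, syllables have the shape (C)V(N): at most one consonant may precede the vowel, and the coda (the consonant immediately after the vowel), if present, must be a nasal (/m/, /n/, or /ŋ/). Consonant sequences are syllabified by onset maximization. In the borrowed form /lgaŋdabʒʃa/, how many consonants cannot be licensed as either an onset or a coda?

Syllabifying with onset maximization leaves /l/, /b/, /ʒ/ stranded (only a nasal (/m/, /n/, or /ŋ/) is licensed in coda position; onsets are limited to one consonant).

3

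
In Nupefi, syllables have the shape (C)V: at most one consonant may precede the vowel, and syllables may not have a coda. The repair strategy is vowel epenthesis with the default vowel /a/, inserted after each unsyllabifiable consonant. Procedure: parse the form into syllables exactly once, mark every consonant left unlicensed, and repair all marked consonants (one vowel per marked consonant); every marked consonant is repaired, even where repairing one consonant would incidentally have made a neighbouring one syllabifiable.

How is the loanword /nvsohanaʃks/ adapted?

navasohanaʃakasa

Syllabifying with onset maximization leaves /n/, /v/, /ʃ/, /k/, /s/ stranded (no codas are permitted; onsets are limited to one consonant).
Epenthesis after each stranded consonant: /n/ → /na/, /v/ → /va/, /ʃ/ → /ʃa/, /k/ → /ka/, /s/ → /sa/.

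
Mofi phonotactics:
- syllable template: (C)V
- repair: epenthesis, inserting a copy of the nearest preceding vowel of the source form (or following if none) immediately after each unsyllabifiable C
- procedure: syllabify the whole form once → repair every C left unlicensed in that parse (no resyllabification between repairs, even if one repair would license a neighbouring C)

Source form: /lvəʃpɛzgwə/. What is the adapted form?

Syllabifying with onset maximization leaves /l/, /ʃ/, /z/, /g/ stranded (no codas are permitted; onsets are limited to one consonant).
Each unlicensed consonant becomes the onset of a new syllable: /l/ → /lə/, /ʃ/ → /ʃə/, /z/ → /zɛ/, /g/ → /gɛ/.

ləvəʃəpɛzɛgɛwə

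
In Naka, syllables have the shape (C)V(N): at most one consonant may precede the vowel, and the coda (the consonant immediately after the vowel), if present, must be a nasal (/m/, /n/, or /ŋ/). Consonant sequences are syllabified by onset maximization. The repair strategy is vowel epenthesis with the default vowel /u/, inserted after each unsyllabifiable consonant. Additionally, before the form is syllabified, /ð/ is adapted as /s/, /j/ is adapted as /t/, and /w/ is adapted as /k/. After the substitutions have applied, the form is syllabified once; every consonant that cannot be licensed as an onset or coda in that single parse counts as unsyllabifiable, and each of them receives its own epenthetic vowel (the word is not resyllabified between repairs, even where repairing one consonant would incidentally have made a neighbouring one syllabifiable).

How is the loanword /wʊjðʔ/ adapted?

kʊtusuʔu

Substitution: /w/ → /k/, /j/ → /t/, /ð/ → /s/, giving /kʊtsʔ/.
Under (C)V(N), the unsyllabifiable consonants are /t/, /s/, /ʔ/ (only a nasal (/m/, /n/, or /ŋ/) is licensed in coda position; onsets are limited to one consonant).
Each unlicensed consonant becomes the onset of a new syllable: /t/ → /tu/, /s/ → /su/, /ʔ/ → /ʔu/.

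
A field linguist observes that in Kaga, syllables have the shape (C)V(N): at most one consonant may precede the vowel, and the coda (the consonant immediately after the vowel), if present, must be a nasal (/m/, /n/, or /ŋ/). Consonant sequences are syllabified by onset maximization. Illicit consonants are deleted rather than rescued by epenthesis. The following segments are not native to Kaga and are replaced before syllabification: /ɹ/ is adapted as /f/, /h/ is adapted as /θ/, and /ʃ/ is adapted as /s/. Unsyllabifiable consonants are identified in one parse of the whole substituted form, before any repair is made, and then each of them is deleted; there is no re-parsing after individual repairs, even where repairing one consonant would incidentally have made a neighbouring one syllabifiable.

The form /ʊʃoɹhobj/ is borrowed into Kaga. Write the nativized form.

Substitution: /ʃ/ → /s/, /ɹ/ → /f/, /h/ → /θ/, giving /ʊsofθobj/.
The consonants /f/, /b/, /j/ cannot be parsed into a legal (C)V(N) syllable (only a nasal (/m/, /n/, or /ŋ/) is licensed in coda position; onsets are limited to one consonant).
Deleting the stranded consonants removes /f/, /b/, /j/.

ʊsoθo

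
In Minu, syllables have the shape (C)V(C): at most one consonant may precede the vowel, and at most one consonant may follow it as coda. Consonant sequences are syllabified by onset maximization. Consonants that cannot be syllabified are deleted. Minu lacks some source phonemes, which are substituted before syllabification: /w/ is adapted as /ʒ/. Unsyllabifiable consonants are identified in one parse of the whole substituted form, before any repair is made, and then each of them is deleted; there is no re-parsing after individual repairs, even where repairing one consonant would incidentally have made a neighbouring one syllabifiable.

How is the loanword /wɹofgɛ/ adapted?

Substitution: /w/ → /ʒ/, giving /ʒɹofgɛ/.
Syllabifying with onset maximization leaves /ʒ/ stranded (at most one coda consonant is licensed; onsets are limited to one consonant).
Each unlicensed consonant is deleted: /ʒ/.

ɹofgɛ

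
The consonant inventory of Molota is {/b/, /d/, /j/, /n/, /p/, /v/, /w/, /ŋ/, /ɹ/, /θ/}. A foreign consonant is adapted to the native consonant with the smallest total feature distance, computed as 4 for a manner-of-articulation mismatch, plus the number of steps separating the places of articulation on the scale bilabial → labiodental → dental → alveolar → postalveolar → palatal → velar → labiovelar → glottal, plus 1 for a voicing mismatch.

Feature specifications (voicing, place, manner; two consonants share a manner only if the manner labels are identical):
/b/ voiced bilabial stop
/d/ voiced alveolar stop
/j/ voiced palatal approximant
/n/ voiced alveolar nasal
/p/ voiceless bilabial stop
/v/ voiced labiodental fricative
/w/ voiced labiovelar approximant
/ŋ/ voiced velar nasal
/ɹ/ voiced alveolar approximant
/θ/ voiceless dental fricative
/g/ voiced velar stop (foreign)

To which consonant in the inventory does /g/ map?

d

/d/ is closest: same manner (stop), place distance 3 (velar→alveolar), same voicing; total 3. Next closest is /ŋ/ at distance 4.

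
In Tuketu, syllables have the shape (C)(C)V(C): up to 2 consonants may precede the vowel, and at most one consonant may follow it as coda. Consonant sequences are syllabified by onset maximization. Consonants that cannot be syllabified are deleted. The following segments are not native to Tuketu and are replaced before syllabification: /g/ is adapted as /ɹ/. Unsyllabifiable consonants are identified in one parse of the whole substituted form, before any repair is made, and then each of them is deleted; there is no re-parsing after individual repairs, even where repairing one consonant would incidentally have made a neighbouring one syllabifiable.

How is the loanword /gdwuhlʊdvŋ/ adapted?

Substitution: /g/ → /ɹ/, giving /ɹdwuhlʊdvŋ/.
Under (C)(C)V(C), the unsyllabifiable consonants are /ɹ/, /v/, /ŋ/ (at most one coda consonant is licensed; onsets may contain at most 2 consonants).
Deleting the stranded consonants removes /ɹ/, /v/, /ŋ/.

dwuhlʊd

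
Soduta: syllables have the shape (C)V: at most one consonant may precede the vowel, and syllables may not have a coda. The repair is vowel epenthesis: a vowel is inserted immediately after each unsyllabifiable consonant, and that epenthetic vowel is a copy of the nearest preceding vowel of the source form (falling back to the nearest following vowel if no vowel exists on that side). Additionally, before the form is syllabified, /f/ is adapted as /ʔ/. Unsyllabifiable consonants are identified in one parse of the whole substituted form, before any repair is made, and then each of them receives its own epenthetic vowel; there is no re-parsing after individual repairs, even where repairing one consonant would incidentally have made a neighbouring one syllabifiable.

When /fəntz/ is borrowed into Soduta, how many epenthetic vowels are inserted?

After substitution the input is /ʔəntz/.
The unsyllabifiable consonants are /n/, /t/, /z/; each receives one epenthetic vowel.

3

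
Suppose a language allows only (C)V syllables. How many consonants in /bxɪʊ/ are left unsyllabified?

Under (C)V, the unsyllabifiable consonants are /b/ (no codas are permitted; onsets are limited to one consonant).

1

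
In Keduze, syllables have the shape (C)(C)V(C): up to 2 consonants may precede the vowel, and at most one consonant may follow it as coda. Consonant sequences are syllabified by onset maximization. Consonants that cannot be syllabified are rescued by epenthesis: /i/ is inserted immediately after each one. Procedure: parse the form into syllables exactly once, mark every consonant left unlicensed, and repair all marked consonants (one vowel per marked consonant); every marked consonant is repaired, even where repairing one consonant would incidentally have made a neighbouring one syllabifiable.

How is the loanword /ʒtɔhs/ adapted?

Syllabifying with onset maximization leaves /s/ stranded (at most one coda consonant is licensed; onsets may contain at most 2 consonants).
Epenthesis after each stranded consonant: /s/ → /si/.

ʒtɔhsi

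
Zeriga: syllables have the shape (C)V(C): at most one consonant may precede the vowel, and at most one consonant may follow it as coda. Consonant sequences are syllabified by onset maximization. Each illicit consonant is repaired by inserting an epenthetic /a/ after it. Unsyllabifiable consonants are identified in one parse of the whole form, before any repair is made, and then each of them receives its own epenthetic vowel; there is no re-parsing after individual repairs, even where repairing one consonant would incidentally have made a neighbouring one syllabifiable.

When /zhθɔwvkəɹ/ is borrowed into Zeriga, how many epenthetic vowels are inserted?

3

The unsyllabifiable consonants are /z/, /h/, /v/; each receives one epenthetic vowel.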